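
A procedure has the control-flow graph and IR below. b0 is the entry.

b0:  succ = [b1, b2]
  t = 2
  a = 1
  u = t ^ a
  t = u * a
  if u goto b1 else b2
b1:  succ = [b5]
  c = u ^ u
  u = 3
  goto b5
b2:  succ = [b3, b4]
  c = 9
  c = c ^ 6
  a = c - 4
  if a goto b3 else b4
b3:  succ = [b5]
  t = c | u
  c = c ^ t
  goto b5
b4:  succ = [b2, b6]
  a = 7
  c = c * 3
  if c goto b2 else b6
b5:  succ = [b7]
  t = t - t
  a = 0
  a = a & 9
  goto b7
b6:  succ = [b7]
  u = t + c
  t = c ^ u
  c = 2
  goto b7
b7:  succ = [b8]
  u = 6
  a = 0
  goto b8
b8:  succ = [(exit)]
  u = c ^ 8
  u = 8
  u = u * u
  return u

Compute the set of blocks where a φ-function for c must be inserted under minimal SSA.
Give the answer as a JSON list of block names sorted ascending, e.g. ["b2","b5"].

idom tree: b1←b0 b2←b0 b3←b2 b4←b2 b5←b0 b6←b4 b7←b0 b8←b7
Dom∩ at merges:
  b2: preds {b0,b4}: {b0} ∩ {b0,b2,b4} = {b0}; idom=b0
  b5: preds {b1,b3}: {b0,b1} ∩ {b0,b2,b3} = {b0}; idom=b0
  b7: preds {b5,b6}: {b0,b5} ∩ {b0,b2,b4,b6} = {b0}; idom=b0

DF derivation:
  join b2 pred b0: · stop@b0
  join b2 pred b4: b4→b2 stop@b0
  join b5 pred b1: b1 stop@b0
  join b5 pred b3: b3→b2 stop@b0
  join b7 pred b5: b5 stop@b0
  join b7 pred b6: b6→b4→b2 stop@b0
  b0: DF=∅
  b1: DF={b5}
  b2: DF={b2,b5,b7}
  b3: DF={b5}
  b4: DF={b2,b7}
  b5: DF={b7}
  b6: DF={b7}
  b7: DF=∅
  b8: DF=∅

φ for c: defs {b1,b2,b3,b4,b6}
  DF⁺ = {b2,b5,b7}

Answer: ["b2", "b5", "b7"]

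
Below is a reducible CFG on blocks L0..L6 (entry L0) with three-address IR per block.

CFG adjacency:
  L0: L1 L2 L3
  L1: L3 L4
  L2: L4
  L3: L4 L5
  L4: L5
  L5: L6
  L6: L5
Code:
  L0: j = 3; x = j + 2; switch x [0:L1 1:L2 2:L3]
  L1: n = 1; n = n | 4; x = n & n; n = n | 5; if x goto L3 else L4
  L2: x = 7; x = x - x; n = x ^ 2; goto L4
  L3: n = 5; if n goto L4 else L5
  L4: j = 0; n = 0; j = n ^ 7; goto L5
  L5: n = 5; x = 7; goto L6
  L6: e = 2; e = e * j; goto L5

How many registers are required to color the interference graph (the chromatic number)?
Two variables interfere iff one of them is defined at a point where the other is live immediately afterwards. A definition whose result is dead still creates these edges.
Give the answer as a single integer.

Answer: 3

Derivation:
Per-block:
  L0 def {j,x} use ∅
  L1 def {n,x} use ∅
  L2 def {n,x} use ∅
  L3 def {n} use ∅
  L4 def {j,n} use ∅
  L5 def {n,x} use ∅
  L6 def {e} use {j}

Live sets:
  L0 li=∅ lo={j}
  L1 li={j} lo={j}
  L2 li=∅ lo=∅
  L3 li={j} lo={j}
  L4 li=∅ lo={j}
  L5 li={j} lo={j}
  L6 li={j} lo={j}

Conflict graph:
  e↔{j}
  j↔{e,n,x}
  n↔{j,x}
  x↔{j,n}

Colouring:
  lower bound: {j,n,x} mutually conflict ⇒ χ ≥ 3
  3-colouring: R0={j}  R1={e,n}  R2={x}
  χ = 3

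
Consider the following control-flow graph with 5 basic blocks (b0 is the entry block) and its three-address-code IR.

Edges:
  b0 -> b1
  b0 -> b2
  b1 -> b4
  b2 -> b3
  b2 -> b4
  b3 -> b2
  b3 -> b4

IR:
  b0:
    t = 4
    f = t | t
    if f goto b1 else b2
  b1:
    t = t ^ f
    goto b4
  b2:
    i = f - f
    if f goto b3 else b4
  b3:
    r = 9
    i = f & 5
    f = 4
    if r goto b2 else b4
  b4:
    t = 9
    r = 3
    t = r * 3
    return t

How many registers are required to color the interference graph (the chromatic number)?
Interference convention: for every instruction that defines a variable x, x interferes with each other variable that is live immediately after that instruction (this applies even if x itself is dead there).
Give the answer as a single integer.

Answer: 3

Working:
Block summaries:
  b0: def={f,t} ue=∅
  b1: def={t} ue={f,t}
  b2: def={i} ue={f}
  b3: def={f,i,r} ue={f}
  b4: def={r,t} ue=∅

Live sets:
  live b0: ∅→{f,t}
  live b1: {f,t}→∅
  live b2: {f}→{f}
  live b3: {f}→{f}
  live b4: ∅→∅

Conflict graph:
  f↔{i,r,t}
  i↔{f,r}
  r↔{f,i}
  t↔{f}

Colouring:
  clique {f,i,r} ⇒ need ≥ 3
  assign f→c0 i→c1 r→c2 t→c1 — no edge inside a register ⇒ χ ≤ 3
  χ = 3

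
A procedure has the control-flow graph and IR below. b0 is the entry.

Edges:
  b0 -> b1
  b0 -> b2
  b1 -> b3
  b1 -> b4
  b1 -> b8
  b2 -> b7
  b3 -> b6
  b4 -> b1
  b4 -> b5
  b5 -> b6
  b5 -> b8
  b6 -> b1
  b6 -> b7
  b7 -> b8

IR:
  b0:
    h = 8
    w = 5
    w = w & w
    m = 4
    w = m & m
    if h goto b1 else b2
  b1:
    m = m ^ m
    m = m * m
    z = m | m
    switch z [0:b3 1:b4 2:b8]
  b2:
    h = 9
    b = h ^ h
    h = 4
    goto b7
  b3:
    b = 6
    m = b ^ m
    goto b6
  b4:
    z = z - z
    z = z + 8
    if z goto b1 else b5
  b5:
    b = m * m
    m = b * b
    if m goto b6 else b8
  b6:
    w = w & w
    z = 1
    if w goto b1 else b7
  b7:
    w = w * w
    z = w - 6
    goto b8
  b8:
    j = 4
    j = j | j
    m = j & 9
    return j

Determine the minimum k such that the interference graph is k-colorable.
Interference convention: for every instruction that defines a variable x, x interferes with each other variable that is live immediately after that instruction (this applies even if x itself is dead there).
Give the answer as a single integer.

Answer: 3

Derivation:
Per-block:
  b0 def {h,m,w} use ∅
  b1 def {m,z} use {m}
  b2 def {b,h} use ∅
  b3 def {b,m} use {m}
  b4 def {z} use {z}
  b5 def {b,m} use {m}
  b6 def {w,z} use {w}
  b7 def {w,z} use {w}
  b8 def {j,m} use ∅

Backward fixpoint:
  b0: in=∅ out={m,w}
  b1: in={m,w} out={m,w,z}
  b2: in={w} out={w}
  b3: in={m,w} out={m,w}
  b4: in={m,w,z} out={m,w}
  b5: in={m,w} out={m,w}
  b6: in={m,w} out={m,w}
  b7: in={w} out=∅
  b8: in=∅ out=∅

Interference:
  b: {m,w}
  h: {m,w}
  j: {m}
  m: {b,h,j,w,z}
  w: {b,h,m,z}
  z: {m,w}

Colouring:
  clique {b,m,w} ⇒ need ≥ 3
  assign b→R2 h→R2 j→R1 m→R0 w→R1 z→R2 — no edge inside a register ⇒ χ ≤ 3
  χ = 3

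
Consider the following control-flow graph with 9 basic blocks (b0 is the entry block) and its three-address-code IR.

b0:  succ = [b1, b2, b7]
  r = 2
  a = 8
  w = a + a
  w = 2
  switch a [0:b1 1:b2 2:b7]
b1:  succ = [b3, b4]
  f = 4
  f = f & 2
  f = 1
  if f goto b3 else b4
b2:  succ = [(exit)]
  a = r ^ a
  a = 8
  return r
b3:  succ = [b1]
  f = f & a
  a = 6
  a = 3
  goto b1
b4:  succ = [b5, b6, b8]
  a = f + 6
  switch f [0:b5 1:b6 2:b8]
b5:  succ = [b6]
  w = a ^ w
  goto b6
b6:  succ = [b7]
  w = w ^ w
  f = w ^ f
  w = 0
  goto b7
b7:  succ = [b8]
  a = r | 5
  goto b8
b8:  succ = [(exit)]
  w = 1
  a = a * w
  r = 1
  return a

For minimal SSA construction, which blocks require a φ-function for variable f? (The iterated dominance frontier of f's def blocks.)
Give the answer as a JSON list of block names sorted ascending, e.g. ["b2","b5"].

Answer: ["b1", "b7", "b8"]

Analysis:
idom tree: b1←b0 b2←b0 b3←b1 b4←b1 b5←b4 b6←b4 b7←b0 b8←b0
Dom at joins:
  b1: preds {b0,b3}: {b0} ∩ {b0,b1,b3} = {b0}; idom=b0
  b6: preds {b4,b5}: {b0,b1,b4} ∩ {b0,b1,b4,b5} = {b0,b1,b4}; idom=b4
  b7: preds {b0,b6}: {b0} ∩ {b0,b1,b4,b6} = {b0}; idom=b0
  b8: preds {b4,b7}: {b0,b1,b4} ∩ {b0,b7} = {b0}; idom=b0

DF derivation:
  join b1 pred b0: · stop@b0
  join b1 pred b3: b3→b1 stop@b0
  join b6 pred b4: · stop@b4
  join b6 pred b5: b5 stop@b4
  join b7 pred b0: · stop@b0
  join b7 pred b6: b6→b4→b1 stop@b0
  join b8 pred b4: b4→b1 stop@b0
  join b8 pred b7: b7 stop@b0
  DF(b0)=∅
  DF(b1)={b1,b7,b8}
  DF(b2)=∅
  DF(b3)={b1}
  DF(b4)={b7,b8}
  DF(b5)={b6}
  DF(b6)={b7}
  DF(b7)={b8}
  DF(b8)=∅

φ for f: defs {b1,b3,b6}
  DF⁺ = {b1,b7,b8}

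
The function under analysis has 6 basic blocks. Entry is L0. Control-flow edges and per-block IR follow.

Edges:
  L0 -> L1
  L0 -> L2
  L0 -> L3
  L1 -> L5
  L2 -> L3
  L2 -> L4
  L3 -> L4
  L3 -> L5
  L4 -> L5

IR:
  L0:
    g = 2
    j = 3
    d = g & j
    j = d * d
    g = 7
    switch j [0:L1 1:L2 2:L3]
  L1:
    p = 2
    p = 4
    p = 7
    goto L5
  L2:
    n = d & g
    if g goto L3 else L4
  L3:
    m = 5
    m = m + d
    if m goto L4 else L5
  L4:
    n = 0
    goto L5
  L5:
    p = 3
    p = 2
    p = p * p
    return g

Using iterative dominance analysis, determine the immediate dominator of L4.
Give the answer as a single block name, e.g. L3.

idom tree: L1←L0 L2←L0 L3←L0 L4←L0 L5←L0
Join-block Dom:
  L3: preds {L0,L2}: {L0} ∩ {L0,L2} = {L0}; idom=L0
  L4: preds {L2,L3}: {L0,L2} ∩ {L0,L3} = {L0}; idom=L0
  L5: preds {L1,L3,L4}: {L0,L1} ∩ {L0,L3} ∩ {L0,L4} = {L0}; idom=L0

idom(L4) = L0

Answer: L0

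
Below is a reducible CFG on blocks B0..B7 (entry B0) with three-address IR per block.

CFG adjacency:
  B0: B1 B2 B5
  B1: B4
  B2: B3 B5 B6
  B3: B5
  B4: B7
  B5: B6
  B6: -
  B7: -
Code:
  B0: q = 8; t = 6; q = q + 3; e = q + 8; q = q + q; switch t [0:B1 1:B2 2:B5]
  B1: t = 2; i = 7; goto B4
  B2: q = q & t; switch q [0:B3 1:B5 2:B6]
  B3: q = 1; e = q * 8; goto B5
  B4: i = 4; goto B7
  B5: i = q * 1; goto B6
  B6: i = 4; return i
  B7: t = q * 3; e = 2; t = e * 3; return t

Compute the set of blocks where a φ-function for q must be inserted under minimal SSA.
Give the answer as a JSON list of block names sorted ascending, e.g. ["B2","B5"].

Answer: ["B5", "B6"]

Analysis:
idom tree: B1←B0 B2←B0 B3←B2 B4←B1 B5←B0 B6←B0 B7←B4
Dom at joins:
  B5: preds {B0,B2,B3}: {B0} ∩ {B0,B2} ∩ {B0,B2,B3} = {B0}; idom=B0
  B6: preds {B2,B5}: {B0,B2} ∩ {B0,B5} = {B0}; idom=B0

DF derivation:
  B5←B0: walk · to B0
  B5←B2: walk B2 to B0
  B5←B3: walk B3→B2 to B0
  B6←B2: walk B2 to B0
  B6←B5: walk B5 to B0
  B0 → ∅
  B1 → ∅
  B2 → {B5,B6}
  B3 → {B5}
  B4 → ∅
  B5 → {B6}
  B6 → ∅
  B7 → ∅

φ for q: defs {B0,B2,B3}
  DF⁺ = {B5,B6}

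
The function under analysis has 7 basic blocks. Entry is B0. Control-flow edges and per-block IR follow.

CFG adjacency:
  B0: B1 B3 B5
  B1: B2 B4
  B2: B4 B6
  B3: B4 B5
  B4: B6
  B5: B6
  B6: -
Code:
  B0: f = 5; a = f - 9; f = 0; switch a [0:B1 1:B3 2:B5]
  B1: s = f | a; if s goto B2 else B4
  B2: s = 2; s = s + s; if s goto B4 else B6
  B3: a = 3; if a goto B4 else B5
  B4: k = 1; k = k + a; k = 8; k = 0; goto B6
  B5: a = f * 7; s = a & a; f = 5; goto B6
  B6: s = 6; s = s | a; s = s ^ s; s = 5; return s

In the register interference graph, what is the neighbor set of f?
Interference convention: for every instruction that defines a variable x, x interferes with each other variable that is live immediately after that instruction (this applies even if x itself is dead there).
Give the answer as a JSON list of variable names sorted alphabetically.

Answer: ["a"]

Derivation:
def/use:
  B0: {a,f} / ∅
  B1: {s} / {a,f}
  B2: {s} / ∅
  B3: {a} / ∅
  B4: {k} / {a}
  B5: {a,f,s} / {f}
  B6: {s} / {a}

Live sets:
  B0: in=∅ out={a,f}
  B1: in={a,f} out={a}
  B2: in={a} out={a}
  B3: in={f} out={a,f}
  B4: in={a} out={a}
  B5: in={f} out={a}
  B6: in={a} out=∅

Interference:
  a↔{f,k,s}
  f↔{a}
  k↔{a}
  s↔{a}

N(f) = ["a"]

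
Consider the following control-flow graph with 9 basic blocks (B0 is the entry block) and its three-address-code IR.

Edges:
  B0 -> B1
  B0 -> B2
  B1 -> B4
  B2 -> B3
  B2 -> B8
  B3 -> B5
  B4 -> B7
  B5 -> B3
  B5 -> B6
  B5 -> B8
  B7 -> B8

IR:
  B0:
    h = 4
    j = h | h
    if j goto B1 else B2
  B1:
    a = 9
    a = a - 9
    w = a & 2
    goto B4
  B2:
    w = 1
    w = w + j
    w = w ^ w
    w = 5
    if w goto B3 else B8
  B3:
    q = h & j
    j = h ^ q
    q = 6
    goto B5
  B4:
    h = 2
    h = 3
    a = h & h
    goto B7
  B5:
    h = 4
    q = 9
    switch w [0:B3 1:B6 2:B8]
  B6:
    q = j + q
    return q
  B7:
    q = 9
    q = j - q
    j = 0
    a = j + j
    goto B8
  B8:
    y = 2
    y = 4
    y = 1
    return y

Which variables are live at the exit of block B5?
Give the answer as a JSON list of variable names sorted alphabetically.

Answer: ["h", "j", "q", "w"]

Working:
Block summaries:
  B0 def {h,j} use ∅
  B1 def {a,w} use ∅
  B2 def {w} use {j}
  B3 def {j,q} use {h,j}
  B4 def {a,h} use ∅
  B5 def {h,q} use {w}
  B6 def {q} use {j,q}
  B7 def {a,j,q} use {j}
  B8 def {y} use ∅

Backward fixpoint:
  B0: in=∅ out={h,j}
  B1: in={j} out={j}
  B2: in={h,j} out={h,j,w}
  B3: in={h,j,w} out={j,w}
  B4: in={j} out={j}
  B5: in={j,w} out={h,j,q,w}
  B6: in={j,q} out=∅
  B7: in={j} out=∅
  B8: in=∅ out=∅

live-out(B5) = ["h", "j", "q", "w"]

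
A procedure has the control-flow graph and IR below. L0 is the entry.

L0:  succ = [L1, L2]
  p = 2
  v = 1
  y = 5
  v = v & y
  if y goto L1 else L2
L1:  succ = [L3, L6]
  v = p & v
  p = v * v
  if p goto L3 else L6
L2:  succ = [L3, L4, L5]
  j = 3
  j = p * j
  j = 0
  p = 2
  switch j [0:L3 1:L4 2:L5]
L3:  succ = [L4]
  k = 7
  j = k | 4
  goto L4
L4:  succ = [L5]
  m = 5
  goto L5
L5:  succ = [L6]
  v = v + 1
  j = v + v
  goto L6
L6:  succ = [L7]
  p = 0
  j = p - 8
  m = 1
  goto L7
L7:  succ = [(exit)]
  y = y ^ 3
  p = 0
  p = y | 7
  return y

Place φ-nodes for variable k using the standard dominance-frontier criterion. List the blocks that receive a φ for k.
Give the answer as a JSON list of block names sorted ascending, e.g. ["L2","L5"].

Answer: ["L4", "L5", "L6"]

Working:
idom tree: L1←L0 L2←L0 L3←L0 L4←L0 L5←L0 L6←L0 L7←L6
Dom at joins:
  L3: preds {L1,L2}: {L0,L1} ∩ {L0,L2} = {L0}; idom=L0
  L4: preds {L2,L3}: {L0,L2} ∩ {L0,L3} = {L0}; idom=L0
  L5: preds {L2,L4}: {L0,L2} ∩ {L0,L4} = {L0}; idom=L0
  L6: preds {L1,L5}: {L0,L1} ∩ {L0,L5} = {L0}; idom=L0

DF walk-up:
  L3←L1: walk L1 to L0
  L3←L2: walk L2 to L0
  L4←L2: walk L2 to L0
  L4←L3: walk L3 to L0
  L5←L2: walk L2 to L0
  L5←L4: walk L4 to L0
  L6←L1: walk L1 to L0
  L6←L5: walk L5 to L0
  L0 → ∅
  L1 → {L3,L6}
  L2 → {L3,L4,L5}
  L3 → {L4}
  L4 → {L5}
  L5 → {L6}
  L6 → ∅
  L7 → ∅

φ for k: defs {L3}
  DF⁺ = {L4,L5,L6}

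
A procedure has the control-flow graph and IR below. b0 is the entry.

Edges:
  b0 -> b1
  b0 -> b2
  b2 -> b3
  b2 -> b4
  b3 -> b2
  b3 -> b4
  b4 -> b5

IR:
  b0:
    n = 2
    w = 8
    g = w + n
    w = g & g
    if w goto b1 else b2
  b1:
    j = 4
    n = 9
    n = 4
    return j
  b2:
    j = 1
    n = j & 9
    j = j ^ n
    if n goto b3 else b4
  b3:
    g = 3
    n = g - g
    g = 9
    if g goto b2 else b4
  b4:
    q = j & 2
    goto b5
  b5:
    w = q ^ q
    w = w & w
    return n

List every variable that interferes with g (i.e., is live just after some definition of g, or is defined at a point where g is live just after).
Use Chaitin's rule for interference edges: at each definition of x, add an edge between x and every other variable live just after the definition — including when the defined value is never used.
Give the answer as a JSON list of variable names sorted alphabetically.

Answer: ["j", "n"]

Derivation:
def/use:
  b0: def={g,n,w} ue=∅
  b1: def={j,n} ue=∅
  b2: def={j,n} ue=∅
  b3: def={g,n} ue=∅
  b4: def={q} ue={j}
  b5: def={w} ue={n,q}

Live sets:
  b0: in=∅ out=∅
  b1: in=∅ out=∅
  b2: in=∅ out={j,n}
  b3: in={j} out={j,n}
  b4: in={j,n} out={n,q}
  b5: in={n,q} out=∅

Interfere edges:
  g — {j,n}
  j — {g,n}
  n — {g,j,q,w}
  q — {n}
  w — {n}

N(g) = ["j", "n"]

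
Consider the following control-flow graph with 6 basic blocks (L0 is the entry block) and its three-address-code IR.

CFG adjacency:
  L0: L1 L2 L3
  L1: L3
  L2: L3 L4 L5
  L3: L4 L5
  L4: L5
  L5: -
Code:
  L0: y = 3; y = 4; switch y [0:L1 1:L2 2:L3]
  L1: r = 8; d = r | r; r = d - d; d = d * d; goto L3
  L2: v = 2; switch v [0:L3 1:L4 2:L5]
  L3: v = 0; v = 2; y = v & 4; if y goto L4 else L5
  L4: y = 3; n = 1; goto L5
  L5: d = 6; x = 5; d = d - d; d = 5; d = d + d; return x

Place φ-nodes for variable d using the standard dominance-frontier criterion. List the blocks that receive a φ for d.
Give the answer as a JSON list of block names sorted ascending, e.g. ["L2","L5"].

idom tree: L1←L0 L2←L0 L3←L0 L4←L0 L5←L0
Dom∩ at merges:
  L3: preds {L0,L1,L2}: {L0} ∩ {L0,L1} ∩ {L0,L2} = {L0}; idom=L0
  L4: preds {L2,L3}: {L0,L2} ∩ {L0,L3} = {L0}; idom=L0
  L5: preds {L2,L3,L4}: {L0,L2} ∩ {L0,L3} ∩ {L0,L4} = {L0}; idom=L0

DF derivation:
  L3←L0: walk · to L0
  L3←L1: walk L1 to L0
  L3←L2: walk L2 to L0
  L4←L2: walk L2 to L0
  L4←L3: walk L3 to L0
  L5←L2: walk L2 to L0
  L5←L3: walk L3 to L0
  L5←L4: walk L4 to L0
  DF(L0)=∅
  DF(L1)={L3}
  DF(L2)={L3,L4,L5}
  DF(L3)={L4,L5}
  DF(L4)={L5}
  DF(L5)=∅

φ for d: defs {L1,L5}
  DF⁺ = {L3,L4,L5}

Answer: ["L3", "L4", "L5"]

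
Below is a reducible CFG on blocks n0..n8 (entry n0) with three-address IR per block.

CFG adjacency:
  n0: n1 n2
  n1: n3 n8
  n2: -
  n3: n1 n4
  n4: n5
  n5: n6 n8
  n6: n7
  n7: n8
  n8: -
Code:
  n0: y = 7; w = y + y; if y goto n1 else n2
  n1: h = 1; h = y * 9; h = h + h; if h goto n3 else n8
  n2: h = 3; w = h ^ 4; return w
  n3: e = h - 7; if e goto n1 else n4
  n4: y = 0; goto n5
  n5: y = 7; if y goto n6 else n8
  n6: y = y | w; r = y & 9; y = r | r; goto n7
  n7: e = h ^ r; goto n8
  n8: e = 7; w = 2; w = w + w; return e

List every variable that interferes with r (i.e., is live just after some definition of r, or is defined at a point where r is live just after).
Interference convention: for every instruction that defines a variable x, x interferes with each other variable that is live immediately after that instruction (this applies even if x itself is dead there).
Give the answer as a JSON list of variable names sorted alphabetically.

Block summaries:
  n0 def {w,y} use ∅
  n1 def {h} use {y}
  n2 def {h,w} use ∅
  n3 def {e} use {h}
  n4 def {y} use ∅
  n5 def {y} use ∅
  n6 def {r,y} use {w,y}
  n7 def {e} use {h,r}
  n8 def {e,w} use ∅

Liveness:
  n0: in=∅ out={w,y}
  n1: in={w,y} out={h,w,y}
  n2: in=∅ out=∅
  n3: in={h,w,y} out={h,w,y}
  n4: in={h,w} out={h,w}
  n5: in={h,w} out={h,w,y}
  n6: in={h,w,y} out={h,r}
  n7: in={h,r} out=∅
  n8: in=∅ out=∅

Interference:
  e: {h,w,y}
  h: {e,r,w,y}
  r: {h,y}
  w: {e,h,y}
  y: {e,h,r,w}

N(r) = ["h", "y"]

Answer: ["h", "y"]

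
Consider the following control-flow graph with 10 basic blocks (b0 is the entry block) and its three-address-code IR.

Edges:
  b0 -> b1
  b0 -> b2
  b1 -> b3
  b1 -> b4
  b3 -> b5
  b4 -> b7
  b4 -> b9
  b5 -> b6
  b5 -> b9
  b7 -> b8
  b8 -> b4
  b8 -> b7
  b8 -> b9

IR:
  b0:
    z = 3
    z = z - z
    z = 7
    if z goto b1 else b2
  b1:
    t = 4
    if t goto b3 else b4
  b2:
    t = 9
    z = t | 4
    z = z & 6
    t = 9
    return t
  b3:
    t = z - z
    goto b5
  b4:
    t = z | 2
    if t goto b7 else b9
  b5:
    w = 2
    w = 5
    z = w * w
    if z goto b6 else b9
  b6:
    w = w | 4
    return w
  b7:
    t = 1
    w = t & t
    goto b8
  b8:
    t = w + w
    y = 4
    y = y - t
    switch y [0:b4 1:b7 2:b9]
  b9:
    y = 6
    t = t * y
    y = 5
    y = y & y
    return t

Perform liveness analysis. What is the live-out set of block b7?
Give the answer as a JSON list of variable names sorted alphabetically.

def/use:
  b0: def={z} ue=∅
  b1: def={t} ue=∅
  b2: def={t,z} ue=∅
  b3: def={t} ue={z}
  b4: def={t} ue={z}
  b5: def={w,z} ue=∅
  b6: def={w} ue={w}
  b7: def={t,w} ue=∅
  b8: def={t,y} ue={w}
  b9: def={t,y} ue={t}

Liveness:
  b0: in=∅ out={z}
  b1: in={z} out={z}
  b2: in=∅ out=∅
  b3: in={z} out={t}
  b4: in={z} out={t,z}
  b5: in={t} out={t,w}
  b6: in={w} out=∅
  b7: in={z} out={w,z}
  b8: in={w,z} out={t,z}
  b9: in={t} out=∅

live-out(b7) = ["w", "z"]

Answer: ["w", "z"]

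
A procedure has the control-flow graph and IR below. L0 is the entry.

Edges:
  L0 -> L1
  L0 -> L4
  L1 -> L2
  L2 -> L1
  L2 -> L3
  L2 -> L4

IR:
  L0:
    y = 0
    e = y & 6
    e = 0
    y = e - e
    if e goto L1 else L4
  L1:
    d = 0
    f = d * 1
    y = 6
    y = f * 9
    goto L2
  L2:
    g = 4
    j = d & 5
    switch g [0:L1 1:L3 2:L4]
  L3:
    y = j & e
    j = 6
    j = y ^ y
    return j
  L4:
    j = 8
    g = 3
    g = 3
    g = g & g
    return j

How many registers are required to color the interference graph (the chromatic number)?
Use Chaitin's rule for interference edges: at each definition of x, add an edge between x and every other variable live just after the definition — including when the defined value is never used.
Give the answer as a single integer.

def/use:
  L0: def={e,y} ue=∅
  L1: def={d,f,y} ue=∅
  L2: def={g,j} ue={d}
  L3: def={j,y} ue={e,j}
  L4: def={g,j} ue=∅

Liveness:
  L0 li=∅ lo={e}
  L1 li={e} lo={d,e}
  L2 li={d,e} lo={e,j}
  L3 li={e,j} lo=∅
  L4 li=∅ lo=∅

Interference:
  d: {e,f,g,y}
  e: {d,f,g,j,y}
  f: {d,e,y}
  g: {d,e,j}
  j: {e,g,y}
  y: {d,e,f,j}

Chromatic number:
  lower bound: {d,e,f,y} mutually conflict ⇒ χ ≥ 4
  assign d→c1 e→c0 f→c3 g→c2 j→c1 y→c2 — no edge inside a register ⇒ χ ≤ 4
  χ = 4

Answer: 4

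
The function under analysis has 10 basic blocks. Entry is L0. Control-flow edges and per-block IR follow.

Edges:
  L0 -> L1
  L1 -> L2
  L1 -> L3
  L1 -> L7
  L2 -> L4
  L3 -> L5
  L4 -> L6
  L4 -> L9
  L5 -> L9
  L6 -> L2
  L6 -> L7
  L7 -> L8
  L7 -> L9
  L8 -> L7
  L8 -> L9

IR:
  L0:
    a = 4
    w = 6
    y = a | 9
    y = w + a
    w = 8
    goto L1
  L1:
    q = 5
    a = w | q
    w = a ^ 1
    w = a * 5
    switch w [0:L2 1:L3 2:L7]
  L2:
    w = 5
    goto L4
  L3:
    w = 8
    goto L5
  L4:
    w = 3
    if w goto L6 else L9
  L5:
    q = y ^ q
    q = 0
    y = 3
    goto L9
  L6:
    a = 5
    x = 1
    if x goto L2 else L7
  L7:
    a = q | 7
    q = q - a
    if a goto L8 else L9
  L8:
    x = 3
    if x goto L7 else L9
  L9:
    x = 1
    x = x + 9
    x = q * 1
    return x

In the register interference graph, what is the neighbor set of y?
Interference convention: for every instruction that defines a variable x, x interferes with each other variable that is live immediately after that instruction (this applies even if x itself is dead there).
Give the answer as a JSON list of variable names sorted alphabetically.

Per-block:
  L0: {a,w,y} / ∅
  L1: {a,q,w} / {w}
  L2: {w} / ∅
  L3: {w} / ∅
  L4: {w} / ∅
  L5: {q,y} / {q,y}
  L6: {a,x} / ∅
  L7: {a,q} / {q}
  L8: {x} / ∅
  L9: {x} / {q}

Live sets:
  L0: in=∅ out={w,y}
  L1: in={w,y} out={q,y}
  L2: in={q} out={q}
  L3: in={q,y} out={q,y}
  L4: in={q} out={q}
  L5: in={q,y} out={q}
  L6: in={q} out={q}
  L7: in={q} out={q}
  L8: in={q} out={q}
  L9: in={q} out=∅

Conflict graph:
  a — {q,w,y}
  q — {a,w,x,y}
  w — {a,q,y}
  x — {q}
  y — {a,q,w}

N(y) = ["a", "q", "w"]

Answer: ["a", "q", "w"]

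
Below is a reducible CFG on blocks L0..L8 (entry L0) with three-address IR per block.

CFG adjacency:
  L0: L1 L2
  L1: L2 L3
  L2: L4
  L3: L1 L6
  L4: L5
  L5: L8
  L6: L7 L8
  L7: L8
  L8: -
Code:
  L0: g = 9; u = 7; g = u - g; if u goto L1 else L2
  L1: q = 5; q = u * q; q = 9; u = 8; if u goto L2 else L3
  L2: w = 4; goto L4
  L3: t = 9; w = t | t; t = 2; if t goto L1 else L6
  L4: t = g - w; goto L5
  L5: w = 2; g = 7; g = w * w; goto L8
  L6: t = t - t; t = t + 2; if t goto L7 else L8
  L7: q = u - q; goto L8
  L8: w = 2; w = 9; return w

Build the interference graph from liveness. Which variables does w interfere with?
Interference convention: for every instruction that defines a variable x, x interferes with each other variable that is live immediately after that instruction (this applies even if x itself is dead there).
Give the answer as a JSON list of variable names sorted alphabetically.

Answer: ["g", "q", "u"]

Working:
Per-block:
  L0 def {g,u} use ∅
  L1 def {q,u} use {u}
  L2 def {w} use ∅
  L3 def {t,w} use ∅
  L4 def {t} use {g,w}
  L5 def {g,w} use ∅
  L6 def {t} use {t}
  L7 def {q} use {q,u}
  L8 def {w} use ∅

Live sets:
  L0: in=∅ out={g,u}
  L1: in={g,u} out={g,q,u}
  L2: in={g} out={g,w}
  L3: in={g,q,u} out={g,q,t,u}
  L4: in={g,w} out=∅
  L5: in=∅ out=∅
  L6: in={q,t,u} out={q,u}
  L7: in={q,u} out=∅
  L8: in=∅ out=∅

Interfere edges:
  g — {q,t,u,w}
  q — {g,t,u,w}
  t — {g,q,u}
  u — {g,q,t,w}
  w — {g,q,u}

N(w) = ["g", "q", "u"]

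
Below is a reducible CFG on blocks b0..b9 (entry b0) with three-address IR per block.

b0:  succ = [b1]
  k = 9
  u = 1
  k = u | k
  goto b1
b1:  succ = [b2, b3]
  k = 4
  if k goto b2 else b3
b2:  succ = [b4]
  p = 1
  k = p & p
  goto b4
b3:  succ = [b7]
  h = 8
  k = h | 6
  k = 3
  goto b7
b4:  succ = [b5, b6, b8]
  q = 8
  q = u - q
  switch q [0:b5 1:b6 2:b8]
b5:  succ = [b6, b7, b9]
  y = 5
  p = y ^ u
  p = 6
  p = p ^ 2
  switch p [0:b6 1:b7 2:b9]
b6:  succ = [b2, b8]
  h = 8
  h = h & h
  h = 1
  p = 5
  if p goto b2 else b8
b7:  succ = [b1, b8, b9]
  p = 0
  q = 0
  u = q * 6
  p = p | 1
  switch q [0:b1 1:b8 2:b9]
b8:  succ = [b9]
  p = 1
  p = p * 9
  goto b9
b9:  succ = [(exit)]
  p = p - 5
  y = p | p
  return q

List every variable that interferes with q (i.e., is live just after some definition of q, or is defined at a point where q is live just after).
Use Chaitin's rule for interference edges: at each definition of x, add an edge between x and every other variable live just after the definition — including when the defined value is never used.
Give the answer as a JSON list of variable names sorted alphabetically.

Block summaries:
  b0: def={k,u} ue=∅
  b1: def={k} ue=∅
  b2: def={k,p} ue=∅
  b3: def={h,k} ue=∅
  b4: def={q} ue={u}
  b5: def={p,y} ue={u}
  b6: def={h,p} ue=∅
  b7: def={p,q,u} ue=∅
  b8: def={p} ue=∅
  b9: def={p,y} ue={p,q}

Liveness:
  b0: in=∅ out={u}
  b1: in={u} out={u}
  b2: in={u} out={u}
  b3: in=∅ out=∅
  b4: in={u} out={q,u}
  b5: in={q,u} out={p,q,u}
  b6: in={q,u} out={q,u}
  b7: in=∅ out={p,q,u}
  b8: in={q} out={p,q}
  b9: in={p,q} out=∅

Interfere edges:
  h↔{q,u}
  k↔{u}
  p↔{q,u}
  q↔{h,p,u,y}
  u↔{h,k,p,q,y}
  y↔{q,u}

N(q) = ["h", "p", "u", "y"]

Answer: ["h", "p", "u", "y"]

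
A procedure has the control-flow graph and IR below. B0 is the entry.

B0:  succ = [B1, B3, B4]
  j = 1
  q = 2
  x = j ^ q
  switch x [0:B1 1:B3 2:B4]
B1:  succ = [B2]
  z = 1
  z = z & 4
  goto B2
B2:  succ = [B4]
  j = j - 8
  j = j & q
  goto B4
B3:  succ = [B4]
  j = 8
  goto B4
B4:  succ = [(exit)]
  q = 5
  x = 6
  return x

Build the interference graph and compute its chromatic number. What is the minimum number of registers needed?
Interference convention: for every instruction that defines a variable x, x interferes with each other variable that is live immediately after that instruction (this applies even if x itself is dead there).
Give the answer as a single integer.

Per-block:
  B0: def={j,q,x} ue=∅
  B1: def={z} ue=∅
  B2: def={j} ue={j,q}
  B3: def={j} ue=∅
  B4: def={q,x} ue=∅

Live sets:
  B0 li=∅ lo={j,q}
  B1 li={j,q} lo={j,q}
  B2 li={j,q} lo=∅
  B3 li=∅ lo=∅
  B4 li=∅ lo=∅

Interference:
  j: {q,x,z}
  q: {j,x,z}
  x: {j,q}
  z: {j,q}

Chromatic number:
  clique {j,q,x} ⇒ need ≥ 3
  3-colouring: R0={j}  R1={q}  R2={x,z}
  χ = 3

Answer: 3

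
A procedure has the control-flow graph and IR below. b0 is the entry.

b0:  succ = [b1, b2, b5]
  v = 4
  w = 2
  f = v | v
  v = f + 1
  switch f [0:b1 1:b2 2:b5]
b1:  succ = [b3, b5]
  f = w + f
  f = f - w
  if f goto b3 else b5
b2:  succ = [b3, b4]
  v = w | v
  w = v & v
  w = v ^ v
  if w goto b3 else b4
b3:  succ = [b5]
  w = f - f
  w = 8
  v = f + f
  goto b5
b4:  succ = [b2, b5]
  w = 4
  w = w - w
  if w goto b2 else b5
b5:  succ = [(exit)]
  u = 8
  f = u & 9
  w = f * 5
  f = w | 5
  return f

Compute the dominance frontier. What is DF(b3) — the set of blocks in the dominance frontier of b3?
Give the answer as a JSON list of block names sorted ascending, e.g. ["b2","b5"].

Answer: ["b5"]

Analysis:
idom tree: b1←b0 b2←b0 b3←b0 b4←b2 b5←b0
Dom∩ at merges:
  b2: preds {b0,b4}: {b0} ∩ {b0,b2,b4} = {b0}; idom=b0
  b3: preds {b1,b2}: {b0,b1} ∩ {b0,b2} = {b0}; idom=b0
  b5: preds {b0,b1,b3,b4}: {b0} ∩ {b0,b1} ∩ {b0,b3} ∩ {b0,b2,b4} = {b0}; idom=b0

DF walk-up:
  b2←b0: walk · to b0
  b2←b4: walk b4→b2 to b0
  b3←b1: walk b1 to b0
  b3←b2: walk b2 to b0
  b5←b0: walk · to b0
  b5←b1: walk b1 to b0
  b5←b3: walk b3 to b0
  b5←b4: walk b4→b2 to b0
  b0 → ∅
  b1 → {b3,b5}
  b2 → {b2,b3,b5}
  b3 → {b5}
  b4 → {b2,b5}
  b5 → ∅

DF(b3) = ["b5"]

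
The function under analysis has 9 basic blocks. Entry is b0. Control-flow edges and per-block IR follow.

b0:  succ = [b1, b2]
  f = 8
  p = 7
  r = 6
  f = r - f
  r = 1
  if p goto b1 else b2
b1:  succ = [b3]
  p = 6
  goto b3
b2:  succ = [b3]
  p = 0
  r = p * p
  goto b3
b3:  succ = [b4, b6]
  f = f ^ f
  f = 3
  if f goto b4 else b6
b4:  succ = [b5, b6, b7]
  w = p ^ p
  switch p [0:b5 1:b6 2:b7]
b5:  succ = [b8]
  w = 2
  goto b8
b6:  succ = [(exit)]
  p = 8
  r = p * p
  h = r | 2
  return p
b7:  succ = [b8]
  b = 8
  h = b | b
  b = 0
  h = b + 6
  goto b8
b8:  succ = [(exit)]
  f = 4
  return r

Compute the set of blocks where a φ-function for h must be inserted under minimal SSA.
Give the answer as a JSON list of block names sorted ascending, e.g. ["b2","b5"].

Answer: ["b8"]

Derivation:
idom tree: b1←b0 b2←b0 b3←b0 b4←b3 b5←b4 b6←b3 b7←b4 b8←b4
Dom at joins:
  b3: preds {b1,b2}: {b0,b1} ∩ {b0,b2} = {b0}; idom=b0
  b6: preds {b3,b4}: {b0,b3} ∩ {b0,b3,b4} = {b0,b3}; idom=b3
  b8: preds {b5,b7}: {b0,b3,b4,b5} ∩ {b0,b3,b4,b7} = {b0,b3,b4}; idom=b4

DF derivation:
  join b3 pred b1: b1 stop@b0
  join b3 pred b2: b2 stop@b0
  join b6 pred b3: · stop@b3
  join b6 pred b4: b4 stop@b3
  join b8 pred b5: b5 stop@b4
  join b8 pred b7: b7 stop@b4
  b0: DF=∅
  b1: DF={b3}
  b2: DF={b3}
  b3: DF=∅
  b4: DF={b6}
  b5: DF={b8}
  b6: DF=∅
  b7: DF={b8}
  b8: DF=∅

φ for h: defs {b6,b7}
  DF⁺ = {b8}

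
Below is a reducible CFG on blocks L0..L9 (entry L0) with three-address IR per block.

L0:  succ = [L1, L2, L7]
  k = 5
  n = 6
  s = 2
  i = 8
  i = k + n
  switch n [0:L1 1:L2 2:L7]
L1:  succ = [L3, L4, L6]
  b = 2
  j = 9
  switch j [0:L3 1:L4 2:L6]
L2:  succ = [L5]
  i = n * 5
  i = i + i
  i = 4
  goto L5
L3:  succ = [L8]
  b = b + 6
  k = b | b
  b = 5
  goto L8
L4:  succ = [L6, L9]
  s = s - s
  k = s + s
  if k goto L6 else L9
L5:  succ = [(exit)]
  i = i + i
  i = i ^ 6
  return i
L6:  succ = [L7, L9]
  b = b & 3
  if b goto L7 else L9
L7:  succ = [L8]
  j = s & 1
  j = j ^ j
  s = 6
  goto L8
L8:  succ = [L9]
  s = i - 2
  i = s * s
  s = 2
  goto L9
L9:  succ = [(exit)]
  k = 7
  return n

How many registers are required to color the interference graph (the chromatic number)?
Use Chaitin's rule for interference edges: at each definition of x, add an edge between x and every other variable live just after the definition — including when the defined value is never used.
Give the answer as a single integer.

Block summaries:
  L0: def={i,k,n,s} ue=∅
  L1: def={b,j} ue=∅
  L2: def={i} ue={n}
  L3: def={b,k} ue={b}
  L4: def={k,s} ue={s}
  L5: def={i} ue={i}
  L6: def={b} ue={b}
  L7: def={j,s} ue={s}
  L8: def={i,s} ue={i}
  L9: def={k} ue={n}

Backward fixpoint:
  live L0: ∅→{i,n,s}
  live L1: {i,n,s}→{b,i,n,s}
  live L2: {n}→{i}
  live L3: {b,i,n}→{i,n}
  live L4: {b,i,n,s}→{b,i,n,s}
  live L5: {i}→∅
  live L6: {b,i,n,s}→{i,n,s}
  live L7: {i,n,s}→{i,n}
  live L8: {i,n}→{n}
  live L9: {n}→∅

Interference:
  b↔{i,j,k,n,s}
  i↔{b,j,k,n,s}
  j↔{b,i,n,s}
  k↔{b,i,n,s}
  n↔{b,i,j,k,s}
  s↔{b,i,j,k,n}

Colouring:
  clique {b,i,j,n,s} ⇒ need ≥ 5
  5-colouring: R0={b}  R1={i}  R2={n}  R3={s}  R4={j,k}
  χ = 5

Answer: 5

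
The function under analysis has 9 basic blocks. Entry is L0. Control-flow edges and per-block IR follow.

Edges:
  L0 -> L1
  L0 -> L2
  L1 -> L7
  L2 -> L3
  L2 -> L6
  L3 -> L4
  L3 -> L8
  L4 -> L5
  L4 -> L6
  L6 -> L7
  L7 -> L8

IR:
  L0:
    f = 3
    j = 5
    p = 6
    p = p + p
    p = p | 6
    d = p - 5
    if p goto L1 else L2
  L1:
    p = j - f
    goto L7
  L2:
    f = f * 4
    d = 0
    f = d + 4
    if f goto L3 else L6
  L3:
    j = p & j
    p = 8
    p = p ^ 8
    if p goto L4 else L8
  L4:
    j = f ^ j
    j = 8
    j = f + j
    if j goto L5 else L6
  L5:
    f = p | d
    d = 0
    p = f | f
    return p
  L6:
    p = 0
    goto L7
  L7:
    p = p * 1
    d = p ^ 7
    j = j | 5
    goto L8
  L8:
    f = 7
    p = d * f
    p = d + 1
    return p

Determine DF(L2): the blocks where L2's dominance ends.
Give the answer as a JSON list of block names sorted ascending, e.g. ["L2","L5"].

idom tree: L1←L0 L2←L0 L3←L2 L4←L3 L5←L4 L6←L2 L7←L0 L8←L0
Dom at joins:
  L6: preds {L2,L4}: {L0,L2} ∩ {L0,L2,L3,L4} = {L0,L2}; idom=L2
  L7: preds {L1,L6}: {L0,L1} ∩ {L0,L2,L6} = {L0}; idom=L0
  L8: preds {L3,L7}: {L0,L2,L3} ∩ {L0,L7} = {L0}; idom=L0

Frontier:
  L6←L2: walk · to L2
  L6←L4: walk L4→L3 to L2
  L7←L1: walk L1 to L0
  L7←L6: walk L6→L2 to L0
  L8←L3: walk L3→L2 to L0
  L8←L7: walk L7 to L0
  L0: DF=∅
  L1: DF={L7}
  L2: DF={L7,L8}
  L3: DF={L6,L8}
  L4: DF={L6}
  L5: DF=∅
  L6: DF={L7}
  L7: DF={L8}
  L8: DF=∅

DF(L2) = ["L7", "L8"]

Answer: ["L7", "L8"]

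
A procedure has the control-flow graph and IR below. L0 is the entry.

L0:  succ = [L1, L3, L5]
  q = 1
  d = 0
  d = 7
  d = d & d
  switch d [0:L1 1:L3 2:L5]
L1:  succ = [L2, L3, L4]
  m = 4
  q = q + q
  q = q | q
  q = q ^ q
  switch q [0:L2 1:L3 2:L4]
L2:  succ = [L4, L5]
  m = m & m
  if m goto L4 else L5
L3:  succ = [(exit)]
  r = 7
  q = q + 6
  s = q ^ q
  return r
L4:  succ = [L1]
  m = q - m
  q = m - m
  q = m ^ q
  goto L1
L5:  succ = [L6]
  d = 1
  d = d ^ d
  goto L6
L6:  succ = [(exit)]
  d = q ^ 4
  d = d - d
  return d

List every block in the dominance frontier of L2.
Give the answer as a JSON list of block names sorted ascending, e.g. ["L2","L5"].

Answer: ["L4", "L5"]

Working:
idom tree: L1←L0 L2←L1 L3←L0 L4←L1 L5←L0 L6←L5
Join-block Dom:
  L1: preds {L0,L4}: {L0} ∩ {L0,L1,L4} = {L0}; idom=L0
  L3: preds {L0,L1}: {L0} ∩ {L0,L1} = {L0}; idom=L0
  L4: preds {L1,L2}: {L0,L1} ∩ {L0,L1,L2} = {L0,L1}; idom=L1
  L5: preds {L0,L2}: {L0} ∩ {L0,L1,L2} = {L0}; idom=L0

Frontier:
  join L1 pred L0: · stop@L0
  join L1 pred L4: L4→L1 stop@L0
  join L3 pred L0: · stop@L0
  join L3 pred L1: L1 stop@L0
  join L4 pred L1: · stop@L1
  join L4 pred L2: L2 stop@L1
  join L5 pred L0: · stop@L0
  join L5 pred L2: L2→L1 stop@L0
  L0: DF=∅
  L1: DF={L1,L3,L5}
  L2: DF={L4,L5}
  L3: DF=∅
  L4: DF={L1}
  L5: DF=∅
  L6: DF=∅

DF(L2) = ["L4", "L5"]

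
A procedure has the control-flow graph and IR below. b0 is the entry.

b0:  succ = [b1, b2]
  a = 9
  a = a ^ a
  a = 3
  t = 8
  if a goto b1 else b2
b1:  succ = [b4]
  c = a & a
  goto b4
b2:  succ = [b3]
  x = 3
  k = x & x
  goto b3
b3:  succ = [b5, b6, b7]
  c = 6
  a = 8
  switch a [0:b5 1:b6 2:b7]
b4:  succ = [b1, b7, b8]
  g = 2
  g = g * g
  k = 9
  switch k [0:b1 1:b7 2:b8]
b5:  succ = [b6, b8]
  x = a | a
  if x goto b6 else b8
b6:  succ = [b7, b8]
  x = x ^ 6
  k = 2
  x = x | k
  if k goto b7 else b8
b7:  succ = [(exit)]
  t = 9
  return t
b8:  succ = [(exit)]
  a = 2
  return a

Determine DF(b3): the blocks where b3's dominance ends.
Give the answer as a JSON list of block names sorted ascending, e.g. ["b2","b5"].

Answer: ["b7", "b8"]

Derivation:
idom tree: b1←b0 b2←b0 b3←b2 b4←b1 b5←b3 b6←b3 b7←b0 b8←b0
Join-block Dom:
  b1: preds {b0,b4}: {b0} ∩ {b0,b1,b4} = {b0}; idom=b0
  b6: preds {b3,b5}: {b0,b2,b3} ∩ {b0,b2,b3,b5} = {b0,b2,b3}; idom=b3
  b7: preds {b3,b4,b6}: {b0,b2,b3} ∩ {b0,b1,b4} ∩ {b0,b2,b3,b6} = {b0}; idom=b0
  b8: preds {b4,b5,b6}: {b0,b1,b4} ∩ {b0,b2,b3,b5} ∩ {b0,b2,b3,b6} = {b0}; idom=b0

DF walk-up:
  join b1 pred b0: · stop@b0
  join b1 pred b4: b4→b1 stop@b0
  join b6 pred b3: · stop@b3
  join b6 pred b5: b5 stop@b3
  join b7 pred b3: b3→b2 stop@b0
  join b7 pred b4: b4→b1 stop@b0
  join b7 pred b6: b6→b3→b2 stop@b0
  join b8 pred b4: b4→b1 stop@b0
  join b8 pred b5: b5→b3→b2 stop@b0
  join b8 pred b6: b6→b3→b2 stop@b0
  b0 → ∅
  b1 → {b1,b7,b8}
  b2 → {b7,b8}
  b3 → {b7,b8}
  b4 → {b1,b7,b8}
  b5 → {b6,b8}
  b6 → {b7,b8}
  b7 → ∅
  b8 → ∅

DF(b3) = ["b7", "b8"]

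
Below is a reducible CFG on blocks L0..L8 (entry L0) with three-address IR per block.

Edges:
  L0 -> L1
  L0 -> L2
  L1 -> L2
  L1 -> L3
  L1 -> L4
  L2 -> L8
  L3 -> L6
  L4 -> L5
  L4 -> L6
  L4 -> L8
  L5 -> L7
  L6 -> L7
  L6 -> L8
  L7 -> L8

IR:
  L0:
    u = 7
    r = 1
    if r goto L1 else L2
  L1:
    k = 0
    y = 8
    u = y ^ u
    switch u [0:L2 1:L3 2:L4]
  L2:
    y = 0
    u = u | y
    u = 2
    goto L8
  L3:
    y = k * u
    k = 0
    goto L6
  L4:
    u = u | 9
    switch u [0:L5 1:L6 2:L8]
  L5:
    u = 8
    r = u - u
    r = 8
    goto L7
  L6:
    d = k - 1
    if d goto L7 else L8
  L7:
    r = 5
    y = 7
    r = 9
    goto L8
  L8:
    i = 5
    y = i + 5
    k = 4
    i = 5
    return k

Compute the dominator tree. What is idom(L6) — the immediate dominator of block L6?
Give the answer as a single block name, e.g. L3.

idom tree: L1←L0 L2←L0 L3←L1 L4←L1 L5←L4 L6←L1 L7←L1 L8←L0
Dom at joins:
  L2: preds {L0,L1}: {L0} ∩ {L0,L1} = {L0}; idom=L0
  L6: preds {L3,L4}: {L0,L1,L3} ∩ {L0,L1,L4} = {L0,L1}; idom=L1
  L7: preds {L5,L6}: {L0,L1,L4,L5} ∩ {L0,L1,L6} = {L0,L1}; idom=L1
  L8: preds {L2,L4,L6,L7}: {L0,L2} ∩ {L0,L1,L4} ∩ {L0,L1,L6} ∩ {L0,L1,L7} = {L0}; idom=L0

idom(L6) = L1

Answer: L1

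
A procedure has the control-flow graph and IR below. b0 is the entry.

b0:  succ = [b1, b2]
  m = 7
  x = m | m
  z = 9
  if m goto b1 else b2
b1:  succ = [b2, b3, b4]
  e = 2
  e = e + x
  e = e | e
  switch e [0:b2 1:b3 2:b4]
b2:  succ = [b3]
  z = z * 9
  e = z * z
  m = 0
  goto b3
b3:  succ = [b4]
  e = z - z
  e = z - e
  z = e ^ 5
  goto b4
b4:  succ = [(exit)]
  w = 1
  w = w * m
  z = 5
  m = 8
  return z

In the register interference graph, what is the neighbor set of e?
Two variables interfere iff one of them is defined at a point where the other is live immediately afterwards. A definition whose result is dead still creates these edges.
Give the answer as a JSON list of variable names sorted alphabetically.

Answer: ["m", "x", "z"]

Analysis:
def/use:
  b0: {m,x,z} / ∅
  b1: {e} / {x}
  b2: {e,m,z} / {z}
  b3: {e,z} / {z}
  b4: {m,w,z} / {m}

Liveness:
  live b0: ∅→{m,x,z}
  live b1: {m,x,z}→{m,z}
  live b2: {z}→{m,z}
  live b3: {m,z}→{m}
  live b4: {m}→∅

Conflict graph:
  e↔{m,x,z}
  m↔{e,w,x,z}
  w↔{m}
  x↔{e,m,z}
  z↔{e,m,x}

N(e) = ["m", "x", "z"]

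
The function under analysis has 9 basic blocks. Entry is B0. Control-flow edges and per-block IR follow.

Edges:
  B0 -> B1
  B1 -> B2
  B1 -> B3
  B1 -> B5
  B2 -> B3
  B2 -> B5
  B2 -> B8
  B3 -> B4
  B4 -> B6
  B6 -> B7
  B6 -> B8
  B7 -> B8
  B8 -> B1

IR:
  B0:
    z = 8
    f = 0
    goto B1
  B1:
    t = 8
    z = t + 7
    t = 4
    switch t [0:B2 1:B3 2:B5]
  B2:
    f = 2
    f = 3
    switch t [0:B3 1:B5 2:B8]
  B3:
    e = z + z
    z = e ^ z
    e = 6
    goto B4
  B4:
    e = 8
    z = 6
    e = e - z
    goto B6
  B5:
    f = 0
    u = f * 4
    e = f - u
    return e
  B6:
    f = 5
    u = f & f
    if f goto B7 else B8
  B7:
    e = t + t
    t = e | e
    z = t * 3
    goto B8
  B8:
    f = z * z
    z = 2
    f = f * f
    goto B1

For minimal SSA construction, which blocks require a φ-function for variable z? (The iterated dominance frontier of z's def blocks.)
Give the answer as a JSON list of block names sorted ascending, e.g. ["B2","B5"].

Answer: ["B1", "B8"]

Derivation:
idom tree: B1←B0 B2←B1 B3←B1 B4←B3 B5←B1 B6←B4 B7←B6 B8←B1
Dom∩ at merges:
  B1: preds {B0,B8}: {B0} ∩ {B0,B1,B8} = {B0}; idom=B0
  B3: preds {B1,B2}: {B0,B1} ∩ {B0,B1,B2} = {B0,B1}; idom=B1
  B5: preds {B1,B2}: {B0,B1} ∩ {B0,B1,B2} = {B0,B1}; idom=B1
  B8: preds {B2,B6,B7}: {B0,B1,B2} ∩ {B0,B1,B3,B4,B6} ∩ {B0,B1,B3,B4,B6,B7} = {B0,B1}; idom=B1

Frontier:
  join B1 pred B0: · stop@B0
  join B1 pred B8: B8→B1 stop@B0
  join B3 pred B1: · stop@B1
  join B3 pred B2: B2 stop@B1
  join B5 pred B1: · stop@B1
  join B5 pred B2: B2 stop@B1
  join B8 pred B2: B2 stop@B1
  join B8 pred B6: B6→B4→B3 stop@B1
  join B8 pred B7: B7→B6→B4→B3 stop@B1
  DF(B0)=∅
  DF(B1)={B1}
  DF(B2)={B3,B5,B8}
  DF(B3)={B8}
  DF(B4)={B8}
  DF(B5)=∅
  DF(B6)={B8}
  DF(B7)={B8}
  DF(B8)={B1}

φ for z: defs {B0,B1,B3,B4,B7,B8}
  DF⁺ = {B1,B8}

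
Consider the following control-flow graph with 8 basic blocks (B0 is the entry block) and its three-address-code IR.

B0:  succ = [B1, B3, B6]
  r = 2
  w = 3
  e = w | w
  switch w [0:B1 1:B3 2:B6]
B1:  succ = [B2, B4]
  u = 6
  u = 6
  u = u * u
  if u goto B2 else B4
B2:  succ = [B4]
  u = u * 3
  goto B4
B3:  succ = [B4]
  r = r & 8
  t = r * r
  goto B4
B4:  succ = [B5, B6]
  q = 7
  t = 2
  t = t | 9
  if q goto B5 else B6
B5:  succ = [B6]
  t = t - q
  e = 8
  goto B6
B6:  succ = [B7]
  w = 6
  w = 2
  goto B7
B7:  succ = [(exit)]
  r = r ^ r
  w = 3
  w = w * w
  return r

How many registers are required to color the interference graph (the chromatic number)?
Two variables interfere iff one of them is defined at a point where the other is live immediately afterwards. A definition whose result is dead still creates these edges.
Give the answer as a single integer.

Per-block:
  B0 def {e,r,w} use ∅
  B1 def {u} use ∅
  B2 def {u} use {u}
  B3 def {r,t} use {r}
  B4 def {q,t} use ∅
  B5 def {e,t} use {q,t}
  B6 def {w} use ∅
  B7 def {r,w} use {r}

Backward fixpoint:
  B0 li=∅ lo={r}
  B1 li={r} lo={r,u}
  B2 li={r,u} lo={r}
  B3 li={r} lo={r}
  B4 li={r} lo={q,r,t}
  B5 li={q,r,t} lo={r}
  B6 li={r} lo={r}
  B7 li={r} lo=∅

Interfere edges:
  e↔{r,w}
  q↔{r,t}
  r↔{e,q,t,u,w}
  t↔{q,r}
  u↔{r}
  w↔{e,r}

Colouring:
  clique {e,r,w} ⇒ need ≥ 3
  assign e→c1 q→c1 r→c0 t→c2 u→c1 w→c2 — no edge inside a register ⇒ χ ≤ 3
  χ = 3

Answer: 3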